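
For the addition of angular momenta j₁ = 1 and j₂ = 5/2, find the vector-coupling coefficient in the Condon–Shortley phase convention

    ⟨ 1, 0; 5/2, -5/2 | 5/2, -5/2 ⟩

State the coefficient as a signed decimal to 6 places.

+0.845154

j₁+j₂−J=1  J+j₁−j₂=1  J−j₁+j₂=4  j₁+j₂+J+1=7
(j₁±m₁, j₂±m₂, J±M) = (1,1,0,5,0,5)
P² = 2880/7
sum k=0..0:
  [0] +1/24 = 1/24
S = 1/24
C² = P²·S² = 5/7 ; C = +0.845154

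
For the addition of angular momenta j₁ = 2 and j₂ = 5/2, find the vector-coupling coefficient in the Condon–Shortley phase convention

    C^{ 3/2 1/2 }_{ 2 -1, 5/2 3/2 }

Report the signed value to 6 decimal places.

triangle: 3!*1!*2!/7! = 12/5040
(j±m)!: 1!*3!*4!*1!*2!*1! = 288
prefactor² = (2J+1)*Δ*N² = 96/35
  k=2: +1/(2!*1!*1!*2!*0!*0!) = 1/4
  k=3: −1/(3!*0!*0!*1!*1!*1!) = -1/6
Σ = 1/12  ⇒  CG² = 96/35*1/12² = 2/105
CG = +√(2/105) = +0.138013

+0.138013  (= +√(2/105))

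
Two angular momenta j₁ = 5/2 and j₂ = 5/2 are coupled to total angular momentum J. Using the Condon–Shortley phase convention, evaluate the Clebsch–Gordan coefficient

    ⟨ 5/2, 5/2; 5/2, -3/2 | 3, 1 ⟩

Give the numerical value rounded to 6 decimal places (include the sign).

j₁+j₂−J=2  J+j₁−j₂=3  J−j₁+j₂=3  j₁+j₂+J+1=9
(j₁±m₁, j₂±m₂, J±M) = (5,0,1,4,4,2)
P² = 192
sum k=0..0:
  [0] +1/24 = 1/24
S = 1/24
C² = P²·S² = 1/3 ; C = +0.577350

+√(1/3) = +0.577350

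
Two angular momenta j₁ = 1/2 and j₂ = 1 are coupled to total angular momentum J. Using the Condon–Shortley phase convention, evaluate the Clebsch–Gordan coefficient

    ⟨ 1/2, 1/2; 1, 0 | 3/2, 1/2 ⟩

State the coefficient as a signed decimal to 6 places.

+√(2/3) = +0.816497

√[4·0!1!2!/4! · 1!0!1!1!2!1!] = √(2/3)
  +(−1)^0/∏(0,0,0,1,1,1)! = 1  (running 1)
⟨..|..⟩ = √(2/3)·(1) = +0.816497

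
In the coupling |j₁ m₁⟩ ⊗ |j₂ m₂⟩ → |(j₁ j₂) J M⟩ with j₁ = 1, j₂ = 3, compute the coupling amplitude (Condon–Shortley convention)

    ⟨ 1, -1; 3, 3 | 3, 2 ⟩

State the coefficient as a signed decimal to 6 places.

−√(1/4) ≈ -0.500000

j₁+j₂−J=1  J+j₁−j₂=1  J−j₁+j₂=5  j₁+j₂+J+1=8
(j₁±m₁, j₂±m₂, J±M) = (0,2,6,0,5,1)
P² = 3600
sum k=1..1:
  [1] −1/120 = -1/120
S = -1/120
C² = P²·S² = 1/4 ; C = -0.500000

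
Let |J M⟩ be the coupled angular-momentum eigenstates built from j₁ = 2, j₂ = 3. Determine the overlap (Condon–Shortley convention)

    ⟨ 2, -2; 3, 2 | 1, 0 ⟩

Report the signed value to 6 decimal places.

√[3·4!0!2!/7! · 0!4!5!1!1!1!] = √(576/7)
  +(−1)^4/∏(4,0,0,1,0,1)! = 1/24  (running 1/24)
⟨..|..⟩ = √(576/7)·(1/24) = +0.377964

+0.377964  (= +√(1/7))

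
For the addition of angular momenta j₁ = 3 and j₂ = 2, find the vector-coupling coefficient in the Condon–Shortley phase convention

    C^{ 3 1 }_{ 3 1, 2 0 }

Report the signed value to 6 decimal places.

j₁+j₂−J=2  J+j₁−j₂=4  J−j₁+j₂=2  j₁+j₂+J+1=9
(j₁±m₁, j₂±m₂, J±M) = (4,2,2,2,4,2)
P² = 256/15
sum k=0..2:
  [0] +1/16 = 1/16
  [1] −1/6 = -1/6
  [2] +1/96 = 1/96
S = -3/32
C² = P²·S² = 3/20 ; C = -0.387298

-0.387298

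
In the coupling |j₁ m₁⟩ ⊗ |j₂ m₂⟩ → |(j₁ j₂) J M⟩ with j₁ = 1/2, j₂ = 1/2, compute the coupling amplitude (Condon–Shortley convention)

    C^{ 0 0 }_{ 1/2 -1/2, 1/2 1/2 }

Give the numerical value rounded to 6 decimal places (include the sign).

j₁+j₂−J=1  J+j₁−j₂=0  J−j₁+j₂=0  j₁+j₂+J+1=2
(j₁±m₁, j₂±m₂, J±M) = (0,1,1,0,0,0)
P² = 1/2
sum k=1..1:
  [1] −1/1 = -1
S = -1
C² = P²·S² = 1/2 ; C = -0.707107

−√(1/2) ≈ -0.707107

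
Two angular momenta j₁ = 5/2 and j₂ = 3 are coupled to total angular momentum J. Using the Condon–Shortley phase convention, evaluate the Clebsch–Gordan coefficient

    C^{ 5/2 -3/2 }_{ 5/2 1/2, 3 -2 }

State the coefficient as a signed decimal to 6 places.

-0.267261  (= −√(1/14))

√[6·3!2!3!/9! · 3!2!1!5!1!4!] = √(288/7)
  +(−1)^0/∏(0,3,2,1,0,2)! = 1/24  (running 1/24)
  +(−1)^1/∏(1,2,1,0,1,3)! = -1/12  (running -1/24)
⟨..|..⟩ = √(288/7)·(-1/24) = -0.267261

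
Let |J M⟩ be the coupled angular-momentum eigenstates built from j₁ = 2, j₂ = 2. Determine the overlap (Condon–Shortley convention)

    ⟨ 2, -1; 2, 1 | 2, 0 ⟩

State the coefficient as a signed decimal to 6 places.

√[5·2!2!2!/7! · 1!3!3!1!2!2!] = √(8/7)
  +(−1)^1/∏(1,1,2,2,0,0)! = -1/4  (running -1/4)
  +(−1)^2/∏(2,0,1,1,1,1)! = 1/2  (running 1/4)
⟨..|..⟩ = √(8/7)·(1/4) = +0.267261

+√(1/14) = +0.267261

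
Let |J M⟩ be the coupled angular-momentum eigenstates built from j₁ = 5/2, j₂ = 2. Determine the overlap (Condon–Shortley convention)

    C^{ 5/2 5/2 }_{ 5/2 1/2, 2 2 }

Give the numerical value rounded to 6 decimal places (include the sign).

triangle: 2!×3!×2!/8! = 24/40320
(j±m)!: 3!×2!×4!×0!×5!×0! = 34560
prefactor² = (2J+1)×Δ×N² = 864/7
  k=2: +1/(2!×0!×0!×2!×3!×0!) = 1/24
Σ = 1/24  ⇒  CG² = 864/7×1/24² = 3/14
CG = +√(3/14) = +0.462910

+√(3/14) = +0.462910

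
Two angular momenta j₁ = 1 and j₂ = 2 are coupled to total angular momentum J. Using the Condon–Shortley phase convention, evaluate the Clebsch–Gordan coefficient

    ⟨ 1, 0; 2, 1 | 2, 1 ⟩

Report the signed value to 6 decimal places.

-0.408248

j₁+j₂−J=1  J+j₁−j₂=1  J−j₁+j₂=3  j₁+j₂+J+1=6
(j₁±m₁, j₂±m₂, J±M) = (1,1,3,1,3,1)
P² = 3/2
sum k=0..1:
  [0] +1/6 = 1/6
  [1] −1/2 = -1/2
S = -1/3
C² = P²·S² = 1/6 ; C = -0.408248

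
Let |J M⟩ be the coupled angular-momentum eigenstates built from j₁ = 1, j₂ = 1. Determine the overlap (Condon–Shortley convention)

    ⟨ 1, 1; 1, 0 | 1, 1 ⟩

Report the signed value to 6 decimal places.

√[3·1!1!1!/4! · 2!0!1!1!2!0!] = √(1/2)
  +(−1)^0/∏(0,1,0,1,1,0)! = 1  (running 1)
⟨..|..⟩ = √(1/2)·(1) = +0.707107

+0.707107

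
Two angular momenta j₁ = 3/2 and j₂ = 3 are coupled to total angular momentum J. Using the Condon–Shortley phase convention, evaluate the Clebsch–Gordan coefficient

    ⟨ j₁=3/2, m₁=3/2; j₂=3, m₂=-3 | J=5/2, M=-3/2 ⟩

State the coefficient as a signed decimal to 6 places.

+√(9/28) ≈ +0.566947

j₁+j₂−J=2  J+j₁−j₂=1  J−j₁+j₂=4  j₁+j₂+J+1=8
(j₁±m₁, j₂±m₂, J±M) = (3,0,0,6,1,4)
P² = 5184/7
sum k=0..0:
  [0] +1/48 = 1/48
S = 1/48
C² = P²·S² = 9/28 ; C = +0.566947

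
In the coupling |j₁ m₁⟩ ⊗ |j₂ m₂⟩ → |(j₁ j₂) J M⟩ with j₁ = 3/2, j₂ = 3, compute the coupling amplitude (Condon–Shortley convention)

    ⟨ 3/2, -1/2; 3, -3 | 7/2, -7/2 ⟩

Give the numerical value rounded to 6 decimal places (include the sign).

j₁+j₂−J=1  J+j₁−j₂=2  J−j₁+j₂=5  j₁+j₂+J+1=9
(j₁±m₁, j₂±m₂, J±M) = (1,2,0,6,0,7)
P² = 38400
sum k=0..0:
  [0] +1/240 = 1/240
S = 1/240
C² = P²·S² = 2/3 ; C = +0.816497

+0.816497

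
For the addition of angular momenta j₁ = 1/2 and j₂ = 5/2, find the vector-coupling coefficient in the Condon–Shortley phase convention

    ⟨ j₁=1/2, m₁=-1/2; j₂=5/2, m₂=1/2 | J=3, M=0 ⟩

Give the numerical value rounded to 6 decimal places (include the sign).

+0.707107  (= +√(1/2))

j₁+j₂−J=0  J+j₁−j₂=1  J−j₁+j₂=5  j₁+j₂+J+1=7
(j₁±m₁, j₂±m₂, J±M) = (0,1,3,2,3,3)
P² = 72
sum k=0..0:
  [0] +1/12 = 1/12
S = 1/12
C² = P²·S² = 1/2 ; C = +0.707107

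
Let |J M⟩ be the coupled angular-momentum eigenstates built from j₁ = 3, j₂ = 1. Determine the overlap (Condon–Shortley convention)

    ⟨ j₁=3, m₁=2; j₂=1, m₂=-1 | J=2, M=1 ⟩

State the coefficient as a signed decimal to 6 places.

triangle: 2!·4!·0!/7! = 48/5040
(j±m)!: 5!·1!·0!·2!·3!·1! = 1440
prefactor² = (2J+1)·Δ·N² = 480/7
  k=0: +1/(0!·2!·1!·0!·3!·0!) = 1/12
Σ = 1/12  ⇒  CG² = 480/7·1/12² = 10/21
CG = +√(10/21) = +0.690066

+0.690066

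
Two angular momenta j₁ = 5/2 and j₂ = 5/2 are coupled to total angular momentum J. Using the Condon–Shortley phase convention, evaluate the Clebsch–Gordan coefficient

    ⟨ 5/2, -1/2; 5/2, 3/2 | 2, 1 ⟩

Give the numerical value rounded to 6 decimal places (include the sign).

√[5·3!2!2!/8! · 2!3!4!1!3!1!] = √(36/7)
  +(−1)^2/∏(2,1,1,2,1,0)! = 1/4  (running 1/4)
  +(−1)^3/∏(3,0,0,1,2,1)! = -1/12  (running 1/6)
⟨..|..⟩ = √(36/7)·(1/6) = +0.377964

+0.377964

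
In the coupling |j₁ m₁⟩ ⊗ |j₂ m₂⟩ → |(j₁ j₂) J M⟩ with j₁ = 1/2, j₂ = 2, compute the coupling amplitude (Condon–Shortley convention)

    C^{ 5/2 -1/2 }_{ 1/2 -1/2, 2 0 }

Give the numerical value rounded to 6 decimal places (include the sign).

j₁+j₂−J=0  J+j₁−j₂=1  J−j₁+j₂=4  j₁+j₂+J+1=6
(j₁±m₁, j₂±m₂, J±M) = (0,1,2,2,2,3)
P² = 48/5
sum k=0..0:
  [0] +1/4 = 1/4
S = 1/4
C² = P²·S² = 3/5 ; C = +0.774597

+0.774597  (= +√(3/5))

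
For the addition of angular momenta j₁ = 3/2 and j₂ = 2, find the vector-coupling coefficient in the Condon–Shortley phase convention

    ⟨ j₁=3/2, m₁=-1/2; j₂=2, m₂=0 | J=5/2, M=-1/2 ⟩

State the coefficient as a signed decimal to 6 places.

√[6·1!2!3!/7! · 1!2!2!2!2!3!] = √(48/35)
  +(−1)^0/∏(0,1,2,2,0,1)! = 1/4  (running 1/4)
  +(−1)^1/∏(1,0,1,1,1,2)! = -1/2  (running -1/4)
⟨..|..⟩ = √(48/35)·(-1/4) = -0.292770

−√(3/35) ≈ -0.292770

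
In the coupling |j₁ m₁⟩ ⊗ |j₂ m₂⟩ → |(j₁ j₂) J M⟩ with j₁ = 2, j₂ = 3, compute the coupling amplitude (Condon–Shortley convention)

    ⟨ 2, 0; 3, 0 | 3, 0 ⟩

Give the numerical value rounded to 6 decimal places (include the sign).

-0.516398  (= −√(4/15))

j₁+j₂−J=2  J+j₁−j₂=2  J−j₁+j₂=4  j₁+j₂+J+1=9
(j₁±m₁, j₂±m₂, J±M) = (2,2,3,3,3,3)
P² = 48/5
sum k=0..2:
  [0] +1/24 = 1/24
  [1] −1/4 = -1/4
  [2] +1/24 = 1/24
S = -1/6
C² = P²·S² = 4/15 ; C = -0.516398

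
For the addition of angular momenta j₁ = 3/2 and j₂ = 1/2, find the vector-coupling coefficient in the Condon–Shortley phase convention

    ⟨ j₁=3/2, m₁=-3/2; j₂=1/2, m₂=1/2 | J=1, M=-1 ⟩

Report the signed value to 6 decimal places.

−√(3/4) = -0.866025

√[3·1!2!0!/4! · 0!3!1!0!0!2!] = √(3)
  +(−1)^1/∏(1,0,2,0,0,0)! = -1/2  (running -1/2)
⟨..|..⟩ = √(3)·(-1/2) = -0.866025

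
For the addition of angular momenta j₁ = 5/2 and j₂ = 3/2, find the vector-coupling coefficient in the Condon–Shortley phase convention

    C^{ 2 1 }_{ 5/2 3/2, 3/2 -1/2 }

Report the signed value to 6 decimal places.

+√(1/42) = +0.154303

triangle: 2!·3!·1!/7! = 12/5040
(j±m)!: 4!·1!·1!·2!·3!·1! = 288
prefactor² = (2J+1)·Δ·N² = 24/7
  k=0: +1/(0!·2!·1!·1!·2!·0!) = 1/4
  k=1: −1/(1!·1!·0!·0!·3!·1!) = -1/6
Σ = 1/12  ⇒  CG² = 24/7·1/12² = 1/42
CG = +√(1/42) = +0.154303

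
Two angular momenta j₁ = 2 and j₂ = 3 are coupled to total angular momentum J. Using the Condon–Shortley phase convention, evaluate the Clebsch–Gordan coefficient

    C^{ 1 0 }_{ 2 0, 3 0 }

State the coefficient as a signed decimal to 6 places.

j₁+j₂−J=4  J+j₁−j₂=0  J−j₁+j₂=2  j₁+j₂+J+1=7
(j₁±m₁, j₂±m₂, J±M) = (2,2,3,3,1,1)
P² = 144/35
sum k=2..2:
  [2] +1/4 = 1/4
S = 1/4
C² = P²·S² = 9/35 ; C = +0.507093

+√(9/35) ≈ +0.507093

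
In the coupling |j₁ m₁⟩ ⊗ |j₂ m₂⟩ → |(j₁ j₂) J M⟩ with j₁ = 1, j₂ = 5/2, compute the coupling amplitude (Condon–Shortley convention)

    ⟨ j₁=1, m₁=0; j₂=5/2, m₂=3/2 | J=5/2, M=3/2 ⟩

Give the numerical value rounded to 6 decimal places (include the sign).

√[6·1!1!4!/7! · 1!1!4!1!4!1!] = √(576/35)
  +(−1)^0/∏(0,1,1,4,0,0)! = 1/24  (running 1/24)
  +(−1)^1/∏(1,0,0,3,1,1)! = -1/6  (running -1/8)
⟨..|..⟩ = √(576/35)·(-1/8) = -0.507093

−√(9/35) ≈ -0.507093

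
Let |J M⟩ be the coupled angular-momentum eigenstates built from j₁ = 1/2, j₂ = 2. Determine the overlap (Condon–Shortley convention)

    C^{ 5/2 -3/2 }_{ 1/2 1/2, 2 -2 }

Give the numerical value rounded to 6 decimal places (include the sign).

triangle: 0!*1!*4!/6! = 24/720
(j±m)!: 1!*0!*0!*4!*1!*4! = 576
prefactor² = (2J+1)*Δ*N² = 576/5
  k=0: +1/(0!*0!*0!*0!*1!*4!) = 1/24
Σ = 1/24  ⇒  CG² = 576/5*1/24² = 1/5
CG = +√(1/5) = +0.447214

+0.447214  (= +√(1/5))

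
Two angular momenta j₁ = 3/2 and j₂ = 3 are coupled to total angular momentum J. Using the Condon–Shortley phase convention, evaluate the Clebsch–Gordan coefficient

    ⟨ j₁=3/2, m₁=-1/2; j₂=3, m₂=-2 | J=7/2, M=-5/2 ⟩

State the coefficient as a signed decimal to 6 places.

+0.377964  (= +√(1/7))

triangle: 1!·2!·5!/9! = 240/362880
(j±m)!: 1!·2!·1!·5!·1!·6! = 172800
prefactor² = (2J+1)·Δ·N² = 6400/7
  k=0: +1/(0!·1!·2!·1!·0!·4!) = 1/48
  k=1: −1/(1!·0!·1!·0!·1!·5!) = -1/120
Σ = 1/80  ⇒  CG² = 6400/7·1/80² = 1/7
CG = +√(1/7) = +0.377964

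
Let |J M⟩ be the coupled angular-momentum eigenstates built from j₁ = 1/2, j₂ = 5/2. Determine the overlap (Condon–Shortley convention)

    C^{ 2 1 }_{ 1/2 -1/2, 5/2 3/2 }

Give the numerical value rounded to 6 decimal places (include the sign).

-0.816497  (= −√(2/3))

j₁+j₂−J=1  J+j₁−j₂=0  J−j₁+j₂=4  j₁+j₂+J+1=6
(j₁±m₁, j₂±m₂, J±M) = (0,1,4,1,3,1)
P² = 24
sum k=1..1:
  [1] −1/6 = -1/6
S = -1/6
C² = P²·S² = 2/3 ; C = -0.816497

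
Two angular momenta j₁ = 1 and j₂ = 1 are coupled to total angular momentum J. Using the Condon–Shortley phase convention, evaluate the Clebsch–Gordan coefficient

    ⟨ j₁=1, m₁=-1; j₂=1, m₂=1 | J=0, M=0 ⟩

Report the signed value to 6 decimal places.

+0.577350  (= +√(1/3))

triangle: 2!*0!*0!/3! = 2/6
(j±m)!: 0!*2!*2!*0!*0!*0! = 4
prefactor² = (2J+1)*Δ*N² = 4/3
  k=2: +1/(2!*0!*0!*0!*0!*0!) = 1/2
Σ = 1/2  ⇒  CG² = 4/3*1/2² = 1/3
CG = +√(1/3) = +0.577350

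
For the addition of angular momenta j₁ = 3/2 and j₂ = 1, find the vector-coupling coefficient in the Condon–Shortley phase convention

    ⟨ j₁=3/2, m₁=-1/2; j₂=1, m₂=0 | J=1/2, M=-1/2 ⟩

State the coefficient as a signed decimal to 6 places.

j₁+j₂−J=2  J+j₁−j₂=1  J−j₁+j₂=0  j₁+j₂+J+1=4
(j₁±m₁, j₂±m₂, J±M) = (1,2,1,1,0,1)
P² = 1/3
sum k=1..1:
  [1] −1/1 = -1
S = -1
C² = P²·S² = 1/3 ; C = -0.577350

−√(1/3) = -0.577350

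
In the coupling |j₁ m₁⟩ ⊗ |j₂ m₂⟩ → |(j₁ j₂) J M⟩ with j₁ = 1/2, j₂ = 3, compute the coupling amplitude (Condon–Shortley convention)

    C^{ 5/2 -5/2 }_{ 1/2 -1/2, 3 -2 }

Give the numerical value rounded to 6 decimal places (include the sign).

√[6·1!0!5!/7! · 0!1!1!5!0!5!] = √(14400/7)
  +(−1)^1/∏(1,0,0,0,0,5)! = -1/120  (running -1/120)
⟨..|..⟩ = √(14400/7)·(-1/120) = -0.377964

−√(1/7) = -0.377964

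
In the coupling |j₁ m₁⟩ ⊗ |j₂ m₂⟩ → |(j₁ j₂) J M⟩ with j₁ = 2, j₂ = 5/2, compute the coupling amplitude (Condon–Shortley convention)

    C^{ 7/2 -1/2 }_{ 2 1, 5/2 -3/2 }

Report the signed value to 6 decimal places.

+√(121/315) ≈ +0.619780

triangle: 1!·3!·4!/9! = 144/362880
(j±m)!: 3!·1!·1!·4!·3!·4! = 20736
prefactor² = (2J+1)·Δ·N² = 2304/35
  k=0: +1/(0!·1!·1!·1!·2!·3!) = 1/12
  k=1: −1/(1!·0!·0!·0!·3!·4!) = -1/144
Σ = 11/144  ⇒  CG² = 2304/35·11/144² = 121/315
CG = +√(121/315) = +0.619780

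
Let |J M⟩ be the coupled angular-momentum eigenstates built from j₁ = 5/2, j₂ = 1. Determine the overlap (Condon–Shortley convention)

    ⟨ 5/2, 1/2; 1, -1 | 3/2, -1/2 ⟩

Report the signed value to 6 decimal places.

+√(1/5) = +0.447214

j₁+j₂−J=2  J+j₁−j₂=3  J−j₁+j₂=0  j₁+j₂+J+1=6
(j₁±m₁, j₂±m₂, J±M) = (3,2,0,2,1,2)
P² = 16/5
sum k=0..0:
  [0] +1/4 = 1/4
S = 1/4
C² = P²·S² = 1/5 ; C = +0.447214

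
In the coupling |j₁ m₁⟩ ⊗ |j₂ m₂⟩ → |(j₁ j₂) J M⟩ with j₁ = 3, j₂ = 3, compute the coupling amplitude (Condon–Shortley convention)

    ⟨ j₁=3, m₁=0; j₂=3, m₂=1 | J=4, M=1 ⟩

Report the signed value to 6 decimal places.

triangle: 2!×4!×4!/11! = 1152/39916800
(j±m)!: 3!×3!×4!×2!×5!×3! = 1244160
prefactor² = (2J+1)×Δ×N² = 124416/385
  k=0: +1/(0!×2!×3!×4!×1!×0!) = 1/288
  k=1: −1/(1!×1!×2!×3!×2!×1!) = -1/24
  k=2: +1/(2!×0!×1!×2!×3!×2!) = 1/48
Σ = -5/288  ⇒  CG² = 124416/385×(-5/288)² = 15/154
CG = −√(15/154) = -0.312094

-0.312094  (= −√(15/154))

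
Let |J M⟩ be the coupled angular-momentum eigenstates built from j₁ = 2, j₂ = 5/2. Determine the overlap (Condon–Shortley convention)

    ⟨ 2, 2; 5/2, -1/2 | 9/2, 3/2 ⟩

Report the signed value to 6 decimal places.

triangle: 0!·4!·5!/10! = 2880/3628800
(j±m)!: 4!·0!·2!·3!·6!·3! = 1244160
prefactor² = (2J+1)·Δ·N² = 69120/7
  k=0: +1/(0!·0!·0!·2!·4!·3!) = 1/288
Σ = 1/288  ⇒  CG² = 69120/7·1/288² = 5/42
CG = +√(5/42) = +0.345033

+√(5/42) = +0.345033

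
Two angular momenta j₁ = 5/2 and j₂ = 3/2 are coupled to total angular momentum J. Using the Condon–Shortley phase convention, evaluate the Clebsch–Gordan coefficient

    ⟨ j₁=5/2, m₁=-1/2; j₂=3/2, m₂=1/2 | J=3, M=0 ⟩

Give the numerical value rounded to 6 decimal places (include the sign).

j₁+j₂−J=1  J+j₁−j₂=4  J−j₁+j₂=2  j₁+j₂+J+1=8
(j₁±m₁, j₂±m₂, J±M) = (2,3,2,1,3,3)
P² = 36/5
sum k=0..1:
  [0] +1/12 = 1/12
  [1] −1/4 = -1/4
S = -1/6
C² = P²·S² = 1/5 ; C = -0.447214

-0.447214  (= −√(1/5))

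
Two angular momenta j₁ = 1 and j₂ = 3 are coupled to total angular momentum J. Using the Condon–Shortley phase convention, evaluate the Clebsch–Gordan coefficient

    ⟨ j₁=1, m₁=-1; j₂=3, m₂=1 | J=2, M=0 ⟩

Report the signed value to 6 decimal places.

+0.534522

√[5·2!0!4!/7! · 0!2!4!2!2!2!] = √(128/7)
  +(−1)^2/∏(2,0,0,2,0,2)! = 1/8  (running 1/8)
⟨..|..⟩ = √(128/7)·(1/8) = +0.534522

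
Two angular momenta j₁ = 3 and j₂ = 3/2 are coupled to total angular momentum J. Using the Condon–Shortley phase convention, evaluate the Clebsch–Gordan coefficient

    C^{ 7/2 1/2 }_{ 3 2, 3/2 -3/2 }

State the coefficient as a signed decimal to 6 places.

+0.487950  (= +√(5/21))

√[8·1!5!2!/9! · 5!1!0!3!4!3!] = √(3840/7)
  +(−1)^0/∏(0,1,1,0,4,2)! = 1/48  (running 1/48)
⟨..|..⟩ = √(3840/7)·(1/48) = +0.487950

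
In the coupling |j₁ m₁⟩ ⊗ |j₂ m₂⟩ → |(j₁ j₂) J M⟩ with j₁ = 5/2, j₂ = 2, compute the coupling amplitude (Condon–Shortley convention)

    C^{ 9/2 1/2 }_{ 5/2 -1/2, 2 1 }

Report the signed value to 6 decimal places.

√[10·0!5!4!/10! · 2!3!3!1!5!4!] = √(11520/7)
  +(−1)^0/∏(0,0,3,3,2,1)! = 1/72  (running 1/72)
⟨..|..⟩ = √(11520/7)·(1/72) = +0.563436

+0.563436  (= +√(20/63))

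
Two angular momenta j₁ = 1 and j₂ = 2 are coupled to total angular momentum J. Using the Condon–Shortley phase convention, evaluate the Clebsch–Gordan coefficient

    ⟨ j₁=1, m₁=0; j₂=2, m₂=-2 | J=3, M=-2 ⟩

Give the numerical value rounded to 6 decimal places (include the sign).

j₁+j₂−J=0  J+j₁−j₂=2  J−j₁+j₂=4  j₁+j₂+J+1=7
(j₁±m₁, j₂±m₂, J±M) = (1,1,0,4,1,5)
P² = 192
sum k=0..0:
  [0] +1/24 = 1/24
S = 1/24
C² = P²·S² = 1/3 ; C = +0.577350

+0.577350  (= +√(1/3))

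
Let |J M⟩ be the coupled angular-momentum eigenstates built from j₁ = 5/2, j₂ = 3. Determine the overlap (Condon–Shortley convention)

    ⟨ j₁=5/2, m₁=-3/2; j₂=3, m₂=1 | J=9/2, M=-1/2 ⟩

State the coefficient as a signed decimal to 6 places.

-0.594588  (= −√(35/99))

√[10·1!4!5!/11! · 1!4!4!2!4!5!] = √(184320/77)
  +(−1)^0/∏(0,1,4,4,0,1)! = 1/576  (running 1/576)
  +(−1)^1/∏(1,0,3,3,1,2)! = -1/72  (running -7/576)
⟨..|..⟩ = √(184320/77)·(-7/576) = -0.594588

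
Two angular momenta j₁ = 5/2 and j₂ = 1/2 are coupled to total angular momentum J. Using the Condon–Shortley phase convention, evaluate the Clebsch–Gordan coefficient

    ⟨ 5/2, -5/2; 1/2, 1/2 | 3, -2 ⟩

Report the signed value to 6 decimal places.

triangle: 0!·5!·1!/7! = 120/5040
(j±m)!: 0!·5!·1!·0!·1!·5! = 14400
prefactor² = (2J+1)·Δ·N² = 2400
  k=0: +1/(0!·0!·5!·1!·0!·0!) = 1/120
Σ = 1/120  ⇒  CG² = 2400·1/120² = 1/6
CG = +√(1/6) = +0.408248

+0.408248  (= +√(1/6))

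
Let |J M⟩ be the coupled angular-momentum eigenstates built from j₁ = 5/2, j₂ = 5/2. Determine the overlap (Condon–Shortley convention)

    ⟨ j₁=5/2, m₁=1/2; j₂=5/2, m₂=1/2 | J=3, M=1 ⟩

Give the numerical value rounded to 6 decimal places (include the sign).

−√(4/15) ≈ -0.516398

triangle: 2!·3!·3!/9! = 72/362880
(j±m)!: 3!·2!·3!·2!·4!·2! = 6912
prefactor² = (2J+1)·Δ·N² = 48/5
  k=0: +1/(0!·2!·2!·3!·1!·0!) = 1/24
  k=1: −1/(1!·1!·1!·2!·2!·1!) = -1/4
  k=2: +1/(2!·0!·0!·1!·3!·2!) = 1/24
Σ = -1/6  ⇒  CG² = 48/5·(-1/6)² = 4/15
CG = −√(4/15) = -0.516398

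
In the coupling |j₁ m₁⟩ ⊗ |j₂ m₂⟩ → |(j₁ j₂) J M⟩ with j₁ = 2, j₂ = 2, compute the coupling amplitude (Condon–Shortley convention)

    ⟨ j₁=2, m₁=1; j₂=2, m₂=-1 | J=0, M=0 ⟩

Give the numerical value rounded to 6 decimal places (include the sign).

-0.447214  (= −√(1/5))

j₁+j₂−J=4  J+j₁−j₂=0  J−j₁+j₂=0  j₁+j₂+J+1=5
(j₁±m₁, j₂±m₂, J±M) = (3,1,1,3,0,0)
P² = 36/5
sum k=1..1:
  [1] −1/6 = -1/6
S = -1/6
C² = P²·S² = 1/5 ; C = -0.447214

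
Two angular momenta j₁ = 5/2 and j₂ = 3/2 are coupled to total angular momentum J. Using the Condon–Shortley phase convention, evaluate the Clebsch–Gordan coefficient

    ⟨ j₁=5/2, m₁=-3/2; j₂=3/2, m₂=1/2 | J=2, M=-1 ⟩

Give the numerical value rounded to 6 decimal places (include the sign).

+√(1/42) ≈ +0.154303

j₁+j₂−J=2  J+j₁−j₂=3  J−j₁+j₂=1  j₁+j₂+J+1=7
(j₁±m₁, j₂±m₂, J±M) = (1,4,2,1,1,3)
P² = 24/7
sum k=1..2:
  [1] −1/6 = -1/6
  [2] +1/4 = 1/4
S = 1/12
C² = P²·S² = 1/42 ; C = +0.154303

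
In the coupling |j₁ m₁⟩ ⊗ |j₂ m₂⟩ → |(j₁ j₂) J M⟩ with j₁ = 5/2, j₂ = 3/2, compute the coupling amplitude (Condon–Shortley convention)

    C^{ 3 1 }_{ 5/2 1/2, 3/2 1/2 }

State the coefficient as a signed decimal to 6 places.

−√(1/60) = -0.129099

triangle: 1!·4!·2!/8! = 48/40320
(j±m)!: 3!·2!·2!·1!·4!·2! = 1152
prefactor² = (2J+1)·Δ·N² = 48/5
  k=0: +1/(0!·1!·2!·2!·2!·0!) = 1/8
  k=1: −1/(1!·0!·1!·1!·3!·1!) = -1/6
Σ = -1/24  ⇒  CG² = 48/5·(-1/24)² = 1/60
CG = −√(1/60) = -0.129099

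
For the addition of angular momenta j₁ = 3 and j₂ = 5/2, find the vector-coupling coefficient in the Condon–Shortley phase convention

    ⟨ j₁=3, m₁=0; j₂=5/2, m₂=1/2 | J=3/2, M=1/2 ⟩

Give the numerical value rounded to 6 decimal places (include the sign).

j₁+j₂−J=4  J+j₁−j₂=2  J−j₁+j₂=1  j₁+j₂+J+1=8
(j₁±m₁, j₂±m₂, J±M) = (3,3,3,2,2,1)
P² = 144/35
sum k=2..3:
  [2] +1/4 = 1/4
  [3] −1/12 = -1/12
S = 1/6
C² = P²·S² = 4/35 ; C = +0.338062

+√(4/35) = +0.338062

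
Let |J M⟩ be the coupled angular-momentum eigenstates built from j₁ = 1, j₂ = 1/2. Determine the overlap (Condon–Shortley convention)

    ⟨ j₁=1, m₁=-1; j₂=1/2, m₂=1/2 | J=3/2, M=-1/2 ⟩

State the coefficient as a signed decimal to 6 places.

triangle: 0!*2!*1!/4! = 2/24
(j±m)!: 0!*2!*1!*0!*1!*2! = 4
prefactor² = (2J+1)*Δ*N² = 4/3
  k=0: +1/(0!*0!*2!*1!*0!*0!) = 1/2
Σ = 1/2  ⇒  CG² = 4/3*1/2² = 1/3
CG = +√(1/3) = +0.577350

+0.577350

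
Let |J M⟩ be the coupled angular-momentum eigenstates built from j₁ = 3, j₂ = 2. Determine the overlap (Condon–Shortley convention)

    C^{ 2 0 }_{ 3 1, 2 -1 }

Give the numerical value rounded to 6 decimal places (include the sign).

√[5·3!3!1!/8! · 4!2!1!3!2!2!] = √(36/7)
  +(−1)^0/∏(0,3,2,1,1,0)! = 1/12  (running 1/12)
  +(−1)^1/∏(1,2,1,0,2,1)! = -1/4  (running -1/6)
⟨..|..⟩ = √(36/7)·(-1/6) = -0.377964

-0.377964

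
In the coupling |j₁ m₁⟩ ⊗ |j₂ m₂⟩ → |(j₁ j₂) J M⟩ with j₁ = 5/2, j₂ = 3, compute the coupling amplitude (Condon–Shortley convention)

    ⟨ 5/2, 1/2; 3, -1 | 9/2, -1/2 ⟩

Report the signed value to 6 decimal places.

triangle: 1!·4!·5!/11! = 2880/39916800
(j±m)!: 3!·2!·2!·4!·4!·5! = 1658880
prefactor² = (2J+1)·Δ·N² = 92160/77
  k=0: +1/(0!·1!·2!·2!·2!·3!) = 1/48
  k=1: −1/(1!·0!·1!·1!·3!·4!) = -1/144
Σ = 1/72  ⇒  CG² = 92160/77·1/72² = 160/693
CG = +√(160/693) = +0.480500

+0.480500  (= +√(160/693))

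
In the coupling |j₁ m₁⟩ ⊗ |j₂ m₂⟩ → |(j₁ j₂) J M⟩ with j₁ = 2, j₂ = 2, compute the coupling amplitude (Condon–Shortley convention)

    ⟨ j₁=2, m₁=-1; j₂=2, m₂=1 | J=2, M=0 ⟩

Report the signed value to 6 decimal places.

j₁+j₂−J=2  J+j₁−j₂=2  J−j₁+j₂=2  j₁+j₂+J+1=7
(j₁±m₁, j₂±m₂, J±M) = (1,3,3,1,2,2)
P² = 8/7
sum k=1..2:
  [1] −1/4 = -1/4
  [2] +1/2 = 1/2
S = 1/4
C² = P²·S² = 1/14 ; C = +0.267261

+√(1/14) ≈ +0.267261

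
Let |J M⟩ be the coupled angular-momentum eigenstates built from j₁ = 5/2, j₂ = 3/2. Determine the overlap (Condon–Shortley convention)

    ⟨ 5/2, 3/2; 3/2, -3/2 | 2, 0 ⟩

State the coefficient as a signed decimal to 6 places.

√[5·2!3!1!/7! · 4!1!0!3!2!2!] = √(48/7)
  +(−1)^0/∏(0,2,1,0,2,1)! = 1/4  (running 1/4)
⟨..|..⟩ = √(48/7)·(1/4) = +0.654654

+0.654654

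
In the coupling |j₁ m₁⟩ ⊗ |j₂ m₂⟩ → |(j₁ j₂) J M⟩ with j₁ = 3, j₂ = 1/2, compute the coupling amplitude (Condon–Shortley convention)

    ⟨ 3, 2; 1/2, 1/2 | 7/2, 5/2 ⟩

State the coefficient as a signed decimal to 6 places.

+√(6/7) ≈ +0.925820

j₁+j₂−J=0  J+j₁−j₂=6  J−j₁+j₂=1  j₁+j₂+J+1=8
(j₁±m₁, j₂±m₂, J±M) = (5,1,1,0,6,1)
P² = 86400/7
sum k=0..0:
  [0] +1/120 = 1/120
S = 1/120
C² = P²·S² = 6/7 ; C = +0.925820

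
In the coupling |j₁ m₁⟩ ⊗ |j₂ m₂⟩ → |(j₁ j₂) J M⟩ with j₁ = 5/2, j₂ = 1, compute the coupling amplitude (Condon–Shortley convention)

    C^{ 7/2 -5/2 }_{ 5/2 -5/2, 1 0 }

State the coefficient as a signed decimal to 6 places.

+0.534522

√[8·0!5!2!/8! · 0!5!1!1!1!6!] = √(28800/7)
  +(−1)^0/∏(0,0,5,1,0,1)! = 1/120  (running 1/120)
⟨..|..⟩ = √(28800/7)·(1/120) = +0.534522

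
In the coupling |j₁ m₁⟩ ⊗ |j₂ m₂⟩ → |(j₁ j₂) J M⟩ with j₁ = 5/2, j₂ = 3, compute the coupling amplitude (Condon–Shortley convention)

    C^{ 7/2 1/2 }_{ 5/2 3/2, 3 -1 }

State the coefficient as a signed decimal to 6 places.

j₁+j₂−J=2  J+j₁−j₂=3  J−j₁+j₂=4  j₁+j₂+J+1=10
(j₁±m₁, j₂±m₂, J±M) = (4,1,2,4,4,3)
P² = 18432/175
sum k=0..1:
  [0] +1/16 = 1/16
  [1] −1/36 = -1/36
S = 5/144
C² = P²·S² = 8/63 ; C = +0.356348

+0.356348  (= +√(8/63))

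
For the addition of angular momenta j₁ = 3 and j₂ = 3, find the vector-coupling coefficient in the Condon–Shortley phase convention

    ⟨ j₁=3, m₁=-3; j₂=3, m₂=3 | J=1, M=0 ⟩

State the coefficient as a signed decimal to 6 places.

triangle: 5!×1!×1!/8! = 120/40320
(j±m)!: 0!×6!×6!×0!×1!×1! = 518400
prefactor² = (2J+1)×Δ×N² = 32400/7
  k=5: −1/(5!×0!×1!×1!×0!×0!) = -1/120
Σ = -1/120  ⇒  CG² = 32400/7×(-1/120)² = 9/28
CG = −√(9/28) = -0.566947

-0.566947  (= −√(9/28))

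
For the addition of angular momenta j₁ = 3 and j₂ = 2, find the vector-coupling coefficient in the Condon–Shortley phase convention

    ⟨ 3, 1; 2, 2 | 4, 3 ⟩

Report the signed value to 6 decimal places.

−√(1/2) = -0.707107

j₁+j₂−J=1  J+j₁−j₂=5  J−j₁+j₂=3  j₁+j₂+J+1=10
(j₁±m₁, j₂±m₂, J±M) = (4,2,4,0,7,1)
P² = 10368
sum k=1..1:
  [1] −1/144 = -1/144
S = -1/144
C² = P²·S² = 1/2 ; C = -0.707107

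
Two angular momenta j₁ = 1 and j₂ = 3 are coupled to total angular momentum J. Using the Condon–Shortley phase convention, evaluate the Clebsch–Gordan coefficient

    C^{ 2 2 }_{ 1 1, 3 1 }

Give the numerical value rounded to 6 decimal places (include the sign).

+0.218218  (= +√(1/21))

j₁+j₂−J=2  J+j₁−j₂=0  J−j₁+j₂=4  j₁+j₂+J+1=7
(j₁±m₁, j₂±m₂, J±M) = (2,0,4,2,4,0)
P² = 768/7
sum k=0..0:
  [0] +1/48 = 1/48
S = 1/48
C² = P²·S² = 1/21 ; C = +0.218218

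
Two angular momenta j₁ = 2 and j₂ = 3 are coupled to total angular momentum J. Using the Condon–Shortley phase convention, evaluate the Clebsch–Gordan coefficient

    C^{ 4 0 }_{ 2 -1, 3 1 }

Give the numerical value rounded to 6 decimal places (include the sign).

−√(5/14) ≈ -0.597614

√[9·1!3!5!/10! · 1!3!4!2!4!4!] = √(10368/35)
  +(−1)^0/∏(0,1,3,4,0,1)! = 1/144  (running 1/144)
  +(−1)^1/∏(1,0,2,3,1,2)! = -1/24  (running -5/144)
⟨..|..⟩ = √(10368/35)·(-5/144) = -0.597614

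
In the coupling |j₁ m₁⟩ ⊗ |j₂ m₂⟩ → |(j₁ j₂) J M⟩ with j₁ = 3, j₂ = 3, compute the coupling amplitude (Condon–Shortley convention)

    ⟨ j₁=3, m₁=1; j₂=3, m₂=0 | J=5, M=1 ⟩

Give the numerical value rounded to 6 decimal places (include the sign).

+0.345033

triangle: 1!·5!·5!/12! = 14400/479001600
(j±m)!: 4!·2!·3!·3!·6!·4! = 29859840
prefactor² = (2J+1)·Δ·N² = 69120/7
  k=0: +1/(0!·1!·2!·3!·3!·2!) = 1/144
  k=1: −1/(1!·0!·1!·2!·4!·3!) = -1/288
Σ = 1/288  ⇒  CG² = 69120/7·1/288² = 5/42
CG = +√(5/42) = +0.345033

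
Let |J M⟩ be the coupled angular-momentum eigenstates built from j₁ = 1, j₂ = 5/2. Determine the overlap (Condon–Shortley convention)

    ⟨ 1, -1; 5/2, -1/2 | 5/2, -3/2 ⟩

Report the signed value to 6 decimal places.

-0.676123

triangle: 1!×1!×4!/7! = 24/5040
(j±m)!: 0!×2!×2!×3!×1!×4! = 576
prefactor² = (2J+1)×Δ×N² = 576/35
  k=1: −1/(1!×0!×1!×1!×0!×3!) = -1/6
Σ = -1/6  ⇒  CG² = 576/35×(-1/6)² = 16/35
CG = −√(16/35) = -0.676123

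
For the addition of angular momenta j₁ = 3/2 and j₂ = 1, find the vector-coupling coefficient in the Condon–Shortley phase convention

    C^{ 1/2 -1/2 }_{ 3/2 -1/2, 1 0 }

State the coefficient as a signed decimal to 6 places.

j₁+j₂−J=2  J+j₁−j₂=1  J−j₁+j₂=0  j₁+j₂+J+1=4
(j₁±m₁, j₂±m₂, J±M) = (1,2,1,1,0,1)
P² = 1/3
sum k=1..1:
  [1] −1/1 = -1
S = -1
C² = P²·S² = 1/3 ; C = -0.577350

−√(1/3) = -0.577350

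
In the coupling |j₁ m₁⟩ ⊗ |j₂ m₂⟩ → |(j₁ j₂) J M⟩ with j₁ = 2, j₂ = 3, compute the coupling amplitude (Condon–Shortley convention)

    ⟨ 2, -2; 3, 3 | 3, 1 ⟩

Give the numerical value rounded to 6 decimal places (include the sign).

+0.408248

j₁+j₂−J=2  J+j₁−j₂=2  J−j₁+j₂=4  j₁+j₂+J+1=9
(j₁±m₁, j₂±m₂, J±M) = (0,4,6,0,4,2)
P² = 1536
sum k=2..2:
  [2] +1/96 = 1/96
S = 1/96
C² = P²·S² = 1/6 ; C = +0.408248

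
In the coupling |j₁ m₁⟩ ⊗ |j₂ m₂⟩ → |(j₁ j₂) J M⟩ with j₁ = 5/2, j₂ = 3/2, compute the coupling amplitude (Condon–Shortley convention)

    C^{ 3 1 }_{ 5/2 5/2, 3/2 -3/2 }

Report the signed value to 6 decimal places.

+√(1/8) = +0.353553

j₁+j₂−J=1  J+j₁−j₂=4  J−j₁+j₂=2  j₁+j₂+J+1=8
(j₁±m₁, j₂±m₂, J±M) = (5,0,0,3,4,2)
P² = 288
sum k=0..0:
  [0] +1/48 = 1/48
S = 1/48
C² = P²·S² = 1/8 ; C = +0.353553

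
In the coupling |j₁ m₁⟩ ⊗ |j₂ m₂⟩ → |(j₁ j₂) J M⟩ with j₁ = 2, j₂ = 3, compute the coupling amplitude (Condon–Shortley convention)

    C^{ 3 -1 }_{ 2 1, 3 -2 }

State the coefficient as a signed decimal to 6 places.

+0.500000

triangle: 2!×2!×4!/9! = 96/362880
(j±m)!: 3!×1!×1!×5!×2!×4! = 34560
prefactor² = (2J+1)×Δ×N² = 64
  k=0: +1/(0!×2!×1!×1!×1!×3!) = 1/12
  k=1: −1/(1!×1!×0!×0!×2!×4!) = -1/48
Σ = 1/16  ⇒  CG² = 64×1/16² = 1/4
CG = +√(1/4) = +0.500000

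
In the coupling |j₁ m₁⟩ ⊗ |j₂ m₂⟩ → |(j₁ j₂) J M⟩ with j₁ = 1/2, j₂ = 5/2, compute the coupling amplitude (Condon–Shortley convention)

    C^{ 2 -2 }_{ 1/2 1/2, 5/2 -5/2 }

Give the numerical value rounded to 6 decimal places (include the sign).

+√(5/6) ≈ +0.912871

triangle: 1!·0!·4!/6! = 24/720
(j±m)!: 1!·0!·0!·5!·0!·4! = 2880
prefactor² = (2J+1)·Δ·N² = 480
  k=0: +1/(0!·1!·0!·0!·0!·4!) = 1/24
Σ = 1/24  ⇒  CG² = 480·1/24² = 5/6
CG = +√(5/6) = +0.912871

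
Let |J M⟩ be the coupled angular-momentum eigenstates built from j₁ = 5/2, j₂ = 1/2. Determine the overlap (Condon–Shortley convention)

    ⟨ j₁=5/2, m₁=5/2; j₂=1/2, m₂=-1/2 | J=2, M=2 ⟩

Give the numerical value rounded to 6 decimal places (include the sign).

triangle: 1!*4!*0!/6! = 24/720
(j±m)!: 5!*0!*0!*1!*4!*0! = 2880
prefactor² = (2J+1)*Δ*N² = 480
  k=0: +1/(0!*1!*0!*0!*4!*0!) = 1/24
Σ = 1/24  ⇒  CG² = 480*1/24² = 5/6
CG = +√(5/6) = +0.912871

+0.912871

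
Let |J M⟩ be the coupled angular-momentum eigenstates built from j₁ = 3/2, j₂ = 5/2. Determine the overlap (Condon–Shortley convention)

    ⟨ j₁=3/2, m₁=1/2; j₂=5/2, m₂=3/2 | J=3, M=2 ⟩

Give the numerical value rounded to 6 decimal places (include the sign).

triangle: 1!×2!×4!/8! = 48/40320
(j±m)!: 2!×1!×4!×1!×5!×1! = 5760
prefactor² = (2J+1)×Δ×N² = 48
  k=0: +1/(0!×1!×1!×4!×1!×0!) = 1/24
  k=1: −1/(1!×0!×0!×3!×2!×1!) = -1/12
Σ = -1/24  ⇒  CG² = 48×(-1/24)² = 1/12
CG = −√(1/12) = -0.288675

-0.288675  (= −√(1/12))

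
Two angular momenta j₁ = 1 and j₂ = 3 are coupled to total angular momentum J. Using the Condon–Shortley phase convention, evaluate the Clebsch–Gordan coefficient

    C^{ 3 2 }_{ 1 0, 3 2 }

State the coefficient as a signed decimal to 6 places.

triangle: 1!·1!·5!/8! = 120/40320
(j±m)!: 1!·1!·5!·1!·5!·1! = 14400
prefactor² = (2J+1)·Δ·N² = 300
  k=0: +1/(0!·1!·1!·5!·0!·0!) = 1/120
  k=1: −1/(1!·0!·0!·4!·1!·1!) = -1/24
Σ = -1/30  ⇒  CG² = 300·(-1/30)² = 1/3
CG = −√(1/3) = -0.577350

−√(1/3) = -0.577350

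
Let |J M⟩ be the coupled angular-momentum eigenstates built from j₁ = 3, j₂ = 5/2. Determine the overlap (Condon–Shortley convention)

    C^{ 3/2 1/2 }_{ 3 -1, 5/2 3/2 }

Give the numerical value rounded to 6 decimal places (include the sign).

√[4·4!2!1!/8! · 2!4!4!1!2!1!] = √(384/35)
  +(−1)^3/∏(3,1,1,1,1,0)! = -1/6  (running -1/6)
  +(−1)^4/∏(4,0,0,0,2,1)! = 1/48  (running -7/48)
⟨..|..⟩ = √(384/35)·(-7/48) = -0.483046

-0.483046  (= −√(7/30))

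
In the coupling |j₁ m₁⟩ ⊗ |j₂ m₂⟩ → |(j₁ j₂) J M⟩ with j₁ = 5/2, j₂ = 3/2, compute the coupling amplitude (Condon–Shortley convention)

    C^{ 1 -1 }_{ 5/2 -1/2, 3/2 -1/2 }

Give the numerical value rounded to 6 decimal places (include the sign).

j₁+j₂−J=3  J+j₁−j₂=2  J−j₁+j₂=0  j₁+j₂+J+1=6
(j₁±m₁, j₂±m₂, J±M) = (2,3,1,2,0,2)
P² = 12/5
sum k=1..1:
  [1] −1/4 = -1/4
S = -1/4
C² = P²·S² = 3/20 ; C = -0.387298

-0.387298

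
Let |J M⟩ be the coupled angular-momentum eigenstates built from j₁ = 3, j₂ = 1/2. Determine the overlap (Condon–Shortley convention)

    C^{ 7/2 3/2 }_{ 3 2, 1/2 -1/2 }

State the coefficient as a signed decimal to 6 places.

+0.534522

√[8·0!6!1!/8! · 5!1!0!1!5!2!] = √(28800/7)
  +(−1)^0/∏(0,0,1,0,5,1)! = 1/120  (running 1/120)
⟨..|..⟩ = √(28800/7)·(1/120) = +0.534522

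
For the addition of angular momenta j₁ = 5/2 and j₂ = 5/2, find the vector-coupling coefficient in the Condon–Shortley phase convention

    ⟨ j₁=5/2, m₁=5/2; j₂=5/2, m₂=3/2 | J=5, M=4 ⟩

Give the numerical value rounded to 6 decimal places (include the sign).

√[11·0!5!5!/11! · 5!0!4!1!9!1!] = √(4147200)
  +(−1)^0/∏(0,0,0,4,5,1)! = 1/2880  (running 1/2880)
⟨..|..⟩ = √(4147200)·(1/2880) = +0.707107

+√(1/2) ≈ +0.707107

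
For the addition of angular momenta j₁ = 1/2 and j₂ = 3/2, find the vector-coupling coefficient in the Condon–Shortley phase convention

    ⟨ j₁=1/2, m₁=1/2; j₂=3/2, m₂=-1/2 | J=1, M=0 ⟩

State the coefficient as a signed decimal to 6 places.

√[3·1!0!2!/4! · 1!0!1!2!1!1!] = √(1/2)
  +(−1)^0/∏(0,1,0,1,0,1)! = 1  (running 1)
⟨..|..⟩ = √(1/2)·(1) = +0.707107

+0.707107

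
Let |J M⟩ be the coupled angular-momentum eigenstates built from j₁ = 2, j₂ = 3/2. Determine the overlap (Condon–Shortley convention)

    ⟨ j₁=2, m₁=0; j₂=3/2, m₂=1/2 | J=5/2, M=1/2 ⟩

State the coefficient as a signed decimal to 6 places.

j₁+j₂−J=1  J+j₁−j₂=3  J−j₁+j₂=2  j₁+j₂+J+1=7
(j₁±m₁, j₂±m₂, J±M) = (2,2,2,1,3,2)
P² = 48/35
sum k=0..1:
  [0] +1/4 = 1/4
  [1] −1/2 = -1/2
S = -1/4
C² = P²·S² = 3/35 ; C = -0.292770

-0.292770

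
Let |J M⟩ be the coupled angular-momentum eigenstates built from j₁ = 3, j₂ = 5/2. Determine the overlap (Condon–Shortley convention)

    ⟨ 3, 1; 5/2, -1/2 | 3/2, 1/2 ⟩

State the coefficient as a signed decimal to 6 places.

-0.097590  (= −√(1/105))

j₁+j₂−J=4  J+j₁−j₂=2  J−j₁+j₂=1  j₁+j₂+J+1=8
(j₁±m₁, j₂±m₂, J±M) = (4,2,2,3,2,1)
P² = 192/35
sum k=1..2:
  [1] −1/6 = -1/6
  [2] +1/8 = 1/8
S = -1/24
C² = P²·S² = 1/105 ; C = -0.097590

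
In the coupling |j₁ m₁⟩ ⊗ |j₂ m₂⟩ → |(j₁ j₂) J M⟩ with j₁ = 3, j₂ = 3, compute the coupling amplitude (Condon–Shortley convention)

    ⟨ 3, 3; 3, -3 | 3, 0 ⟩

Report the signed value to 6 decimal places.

+0.408248

j₁+j₂−J=3  J+j₁−j₂=3  J−j₁+j₂=3  j₁+j₂+J+1=10
(j₁±m₁, j₂±m₂, J±M) = (6,0,0,6,3,3)
P² = 7776
sum k=0..0:
  [0] +1/216 = 1/216
S = 1/216
C² = P²·S² = 1/6 ; C = +0.408248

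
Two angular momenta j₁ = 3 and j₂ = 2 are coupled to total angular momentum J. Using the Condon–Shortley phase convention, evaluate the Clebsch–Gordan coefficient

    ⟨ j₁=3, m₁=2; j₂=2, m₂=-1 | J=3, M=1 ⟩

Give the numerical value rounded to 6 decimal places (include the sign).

j₁+j₂−J=2  J+j₁−j₂=4  J−j₁+j₂=2  j₁+j₂+J+1=9
(j₁±m₁, j₂±m₂, J±M) = (5,1,1,3,4,2)
P² = 64
sum k=0..1:
  [0] +1/12 = 1/12
  [1] −1/48 = -1/48
S = 1/16
C² = P²·S² = 1/4 ; C = +0.500000

+0.500000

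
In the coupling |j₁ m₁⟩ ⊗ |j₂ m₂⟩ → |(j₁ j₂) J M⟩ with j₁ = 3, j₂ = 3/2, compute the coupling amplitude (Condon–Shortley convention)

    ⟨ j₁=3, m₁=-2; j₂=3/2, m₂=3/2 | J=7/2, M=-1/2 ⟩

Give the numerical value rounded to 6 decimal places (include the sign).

triangle: 1!*5!*2!/9! = 240/362880
(j±m)!: 1!*5!*3!*0!*3!*4! = 103680
prefactor² = (2J+1)*Δ*N² = 3840/7
  k=1: −1/(1!*0!*4!*2!*1!*0!) = -1/48
Σ = -1/48  ⇒  CG² = 3840/7*(-1/48)² = 5/21
CG = −√(5/21) = -0.487950

-0.487950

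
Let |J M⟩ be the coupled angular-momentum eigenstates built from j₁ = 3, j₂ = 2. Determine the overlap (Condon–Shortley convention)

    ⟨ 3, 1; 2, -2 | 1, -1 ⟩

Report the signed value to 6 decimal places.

+√(1/35) ≈ +0.169031

√[3·4!2!0!/7! · 4!2!0!4!0!2!] = √(2304/35)
  +(−1)^0/∏(0,4,2,0,0,0)! = 1/48  (running 1/48)
⟨..|..⟩ = √(2304/35)·(1/48) = +0.169031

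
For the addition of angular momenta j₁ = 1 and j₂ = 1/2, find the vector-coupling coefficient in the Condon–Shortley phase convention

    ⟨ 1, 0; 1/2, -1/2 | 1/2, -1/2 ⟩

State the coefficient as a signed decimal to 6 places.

j₁+j₂−J=1  J+j₁−j₂=1  J−j₁+j₂=0  j₁+j₂+J+1=3
(j₁±m₁, j₂±m₂, J±M) = (1,1,0,1,0,1)
P² = 1/3
sum k=0..0:
  [0] +1/1 = 1
S = 1
C² = P²·S² = 1/3 ; C = +0.577350

+√(1/3) ≈ +0.577350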